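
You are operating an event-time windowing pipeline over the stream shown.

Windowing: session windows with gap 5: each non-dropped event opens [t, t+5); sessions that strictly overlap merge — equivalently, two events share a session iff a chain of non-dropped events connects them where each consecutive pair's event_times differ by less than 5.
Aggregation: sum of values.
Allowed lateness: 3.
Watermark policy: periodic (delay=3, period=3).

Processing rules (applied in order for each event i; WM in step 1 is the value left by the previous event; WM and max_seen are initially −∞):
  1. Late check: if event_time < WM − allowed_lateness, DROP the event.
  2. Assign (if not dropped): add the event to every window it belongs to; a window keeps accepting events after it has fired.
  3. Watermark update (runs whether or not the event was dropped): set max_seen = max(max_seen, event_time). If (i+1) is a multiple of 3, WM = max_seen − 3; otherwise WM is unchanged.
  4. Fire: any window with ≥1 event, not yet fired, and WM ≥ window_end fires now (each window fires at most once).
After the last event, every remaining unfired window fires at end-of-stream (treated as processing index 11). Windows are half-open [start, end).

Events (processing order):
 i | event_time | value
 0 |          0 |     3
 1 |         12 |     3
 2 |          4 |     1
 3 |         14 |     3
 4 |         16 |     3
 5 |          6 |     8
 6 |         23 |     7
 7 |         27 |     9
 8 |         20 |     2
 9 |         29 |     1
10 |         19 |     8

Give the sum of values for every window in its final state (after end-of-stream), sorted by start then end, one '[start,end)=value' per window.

[0,11)=12 [12,34)=28

i=0 t=0 v=3: → [0,5); WM=−∞
i=1 t=12 v=3: → [12,17); WM=−∞
i=2 t=4 v=1: → [0,9); WM=9
i=3 t=14 v=3: → [12,19); WM=9
i=4 t=16 v=3: → [12,21); WM=9
i=5 t=6 v=8: → [0,11); WM=13
i=6 t=23 v=7: → [23,28); WM=13
i=7 t=27 v=9: → [23,32); WM=13
i=8 t=20 v=2: → [12,32); WM=24
i=9 t=29 v=1: → [12,34); WM=24
i=10 t=19 v=8: DROP (t<24-3); WM=24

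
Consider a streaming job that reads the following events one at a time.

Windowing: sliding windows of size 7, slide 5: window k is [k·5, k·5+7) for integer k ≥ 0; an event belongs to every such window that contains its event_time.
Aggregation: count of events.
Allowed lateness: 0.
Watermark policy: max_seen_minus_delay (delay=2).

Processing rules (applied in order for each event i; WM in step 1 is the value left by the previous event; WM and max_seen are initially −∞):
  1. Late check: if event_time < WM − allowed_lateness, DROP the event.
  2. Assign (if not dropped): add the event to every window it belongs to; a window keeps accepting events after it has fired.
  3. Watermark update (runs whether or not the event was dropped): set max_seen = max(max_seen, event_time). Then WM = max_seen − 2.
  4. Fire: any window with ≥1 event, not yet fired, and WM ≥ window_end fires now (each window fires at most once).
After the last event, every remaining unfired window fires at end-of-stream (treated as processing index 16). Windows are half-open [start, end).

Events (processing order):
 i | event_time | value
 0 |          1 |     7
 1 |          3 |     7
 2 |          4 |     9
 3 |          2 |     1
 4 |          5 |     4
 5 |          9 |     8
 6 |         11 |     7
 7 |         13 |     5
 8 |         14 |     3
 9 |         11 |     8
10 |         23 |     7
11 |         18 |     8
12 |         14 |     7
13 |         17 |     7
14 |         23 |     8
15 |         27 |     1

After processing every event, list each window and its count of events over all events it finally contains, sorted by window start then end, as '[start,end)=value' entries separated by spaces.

i=0 t=1 v=7: → [0,7); WM=-1
i=1 t=3 v=7: → [0,7); WM=1
i=2 t=4 v=9: → [0,7); WM=2
i=3 t=2 v=1: → [0,7); WM=2
i=4 t=5 v=4: → [5,12),[0,7); WM=3
i=5 t=9 v=8: → [5,12); WM=7; [0,7) fires=5
i=6 t=11 v=7: → [10,17),[5,12); WM=9
i=7 t=13 v=5: → [10,17); WM=11
i=8 t=14 v=3: → [10,17); WM=12; [5,12) fires=3
i=9 t=11 v=8: DROP (t<12-0); WM=12
i=10 t=23 v=7: → [20,27); WM=21; [10,17) fires=3
i=11 t=18 v=8: DROP (t<21-0); WM=21
i=12 t=14 v=7: DROP (t<21-0); WM=21
i=13 t=17 v=7: DROP (t<21-0); WM=21
i=14 t=23 v=8: → [20,27); WM=21
i=15 t=27 v=1: → [25,32); WM=25

[0,7)=5 [5,12)=3 [10,17)=3 [20,27)=2 [25,32)=1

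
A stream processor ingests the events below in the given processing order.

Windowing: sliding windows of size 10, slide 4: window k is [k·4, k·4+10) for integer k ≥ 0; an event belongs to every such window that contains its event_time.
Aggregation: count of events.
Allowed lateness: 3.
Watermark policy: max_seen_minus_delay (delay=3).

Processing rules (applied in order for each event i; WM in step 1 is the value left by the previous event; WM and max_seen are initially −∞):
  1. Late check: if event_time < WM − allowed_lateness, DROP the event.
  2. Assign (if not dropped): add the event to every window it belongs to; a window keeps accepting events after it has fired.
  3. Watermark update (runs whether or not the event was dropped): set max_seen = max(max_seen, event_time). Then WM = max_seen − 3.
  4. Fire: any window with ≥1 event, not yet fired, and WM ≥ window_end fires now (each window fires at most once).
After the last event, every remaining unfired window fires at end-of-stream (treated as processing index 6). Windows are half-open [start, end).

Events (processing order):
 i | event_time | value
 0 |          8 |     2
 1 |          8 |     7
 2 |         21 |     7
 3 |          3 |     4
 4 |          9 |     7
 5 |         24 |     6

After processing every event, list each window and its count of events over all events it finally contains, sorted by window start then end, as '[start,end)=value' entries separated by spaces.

i=0 t=8 v=2: → [8,18),[4,14),[0,10); WM=5
i=1 t=8 v=7: → [8,18),[4,14),[0,10); WM=5
i=2 t=21 v=7: → [20,30),[16,26),[12,22); WM=18; [0,10) fires=2 [4,14) fires=2 [8,18) fires=2
i=3 t=3 v=4: DROP (t<18-3); WM=18
i=4 t=9 v=7: DROP (t<18-3); WM=18
i=5 t=24 v=6: → [24,34),[20,30),[16,26); WM=21

[0,10)=2 [4,14)=2 [8,18)=2 [12,22)=1 [16,26)=2 [20,30)=2 [24,34)=1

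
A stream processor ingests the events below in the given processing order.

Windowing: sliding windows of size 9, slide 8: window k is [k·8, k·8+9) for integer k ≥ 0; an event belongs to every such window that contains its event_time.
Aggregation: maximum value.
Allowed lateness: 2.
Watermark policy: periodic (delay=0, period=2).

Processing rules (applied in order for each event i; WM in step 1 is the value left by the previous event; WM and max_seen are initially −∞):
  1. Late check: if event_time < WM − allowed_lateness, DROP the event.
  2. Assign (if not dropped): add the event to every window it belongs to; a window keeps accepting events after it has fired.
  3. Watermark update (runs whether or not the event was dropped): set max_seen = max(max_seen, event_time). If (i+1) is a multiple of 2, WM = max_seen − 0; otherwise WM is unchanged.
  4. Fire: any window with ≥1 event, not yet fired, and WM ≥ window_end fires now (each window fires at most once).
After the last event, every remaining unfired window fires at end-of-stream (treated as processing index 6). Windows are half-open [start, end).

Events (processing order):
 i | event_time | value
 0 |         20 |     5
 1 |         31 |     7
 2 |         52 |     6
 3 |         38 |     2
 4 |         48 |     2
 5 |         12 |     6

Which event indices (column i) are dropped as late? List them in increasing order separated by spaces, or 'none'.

i=0 t=20 v=5: → [16,25); WM=−∞
i=1 t=31 v=7: → [24,33); WM=31; [16,25) fires=5
i=2 t=52 v=6: → [48,57); WM=31
i=3 t=38 v=2: → [32,41); WM=52; [24,33) fires=7 [32,41) fires=2
i=4 t=48 v=2: DROP (t<52-2); WM=52
i=5 t=12 v=6: DROP (t<52-2); WM=52

4 5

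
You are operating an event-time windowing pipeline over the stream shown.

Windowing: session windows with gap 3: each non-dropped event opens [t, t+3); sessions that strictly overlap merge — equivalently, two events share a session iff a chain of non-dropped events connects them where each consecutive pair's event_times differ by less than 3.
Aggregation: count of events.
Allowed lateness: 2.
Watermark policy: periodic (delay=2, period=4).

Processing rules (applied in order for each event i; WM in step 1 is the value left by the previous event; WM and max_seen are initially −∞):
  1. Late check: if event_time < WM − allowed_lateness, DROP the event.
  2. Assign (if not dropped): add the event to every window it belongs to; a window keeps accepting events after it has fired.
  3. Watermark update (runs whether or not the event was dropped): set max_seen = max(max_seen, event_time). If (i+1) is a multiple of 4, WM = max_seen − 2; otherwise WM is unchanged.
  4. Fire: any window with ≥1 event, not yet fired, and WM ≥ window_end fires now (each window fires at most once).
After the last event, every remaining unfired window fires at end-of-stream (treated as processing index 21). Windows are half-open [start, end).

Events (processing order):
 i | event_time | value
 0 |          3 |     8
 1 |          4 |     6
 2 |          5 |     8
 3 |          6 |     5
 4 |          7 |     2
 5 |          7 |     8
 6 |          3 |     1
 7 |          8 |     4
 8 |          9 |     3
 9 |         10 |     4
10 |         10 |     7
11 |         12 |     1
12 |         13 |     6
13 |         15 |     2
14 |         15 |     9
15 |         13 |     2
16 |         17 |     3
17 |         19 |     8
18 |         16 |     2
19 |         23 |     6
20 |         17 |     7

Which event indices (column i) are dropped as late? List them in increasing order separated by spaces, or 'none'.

20

i=0 t=3 v=8: → [3,6); WM=−∞
i=1 t=4 v=6: → [3,7); WM=−∞
i=2 t=5 v=8: → [3,8); WM=−∞
i=3 t=6 v=5: → [3,9); WM=4
i=4 t=7 v=2: → [3,10); WM=4
i=5 t=7 v=8: → [3,10); WM=4
i=6 t=3 v=1: → [3,10); WM=4
i=7 t=8 v=4: → [3,11); WM=6
i=8 t=9 v=3: → [3,12); WM=6
i=9 t=10 v=4: → [3,13); WM=6
i=10 t=10 v=7: → [3,13); WM=6
i=11 t=12 v=1: → [3,15); WM=10
i=12 t=13 v=6: → [3,16); WM=10
i=13 t=15 v=2: → [3,18); WM=10
i=14 t=15 v=9: → [3,18); WM=10
i=15 t=13 v=2: → [3,18); WM=13
i=16 t=17 v=3: → [3,20); WM=13
i=17 t=19 v=8: → [3,22); WM=13
i=18 t=16 v=2: → [3,22); WM=13
i=19 t=23 v=6: → [23,26); WM=21
i=20 t=17 v=7: DROP (t<21-2); WM=21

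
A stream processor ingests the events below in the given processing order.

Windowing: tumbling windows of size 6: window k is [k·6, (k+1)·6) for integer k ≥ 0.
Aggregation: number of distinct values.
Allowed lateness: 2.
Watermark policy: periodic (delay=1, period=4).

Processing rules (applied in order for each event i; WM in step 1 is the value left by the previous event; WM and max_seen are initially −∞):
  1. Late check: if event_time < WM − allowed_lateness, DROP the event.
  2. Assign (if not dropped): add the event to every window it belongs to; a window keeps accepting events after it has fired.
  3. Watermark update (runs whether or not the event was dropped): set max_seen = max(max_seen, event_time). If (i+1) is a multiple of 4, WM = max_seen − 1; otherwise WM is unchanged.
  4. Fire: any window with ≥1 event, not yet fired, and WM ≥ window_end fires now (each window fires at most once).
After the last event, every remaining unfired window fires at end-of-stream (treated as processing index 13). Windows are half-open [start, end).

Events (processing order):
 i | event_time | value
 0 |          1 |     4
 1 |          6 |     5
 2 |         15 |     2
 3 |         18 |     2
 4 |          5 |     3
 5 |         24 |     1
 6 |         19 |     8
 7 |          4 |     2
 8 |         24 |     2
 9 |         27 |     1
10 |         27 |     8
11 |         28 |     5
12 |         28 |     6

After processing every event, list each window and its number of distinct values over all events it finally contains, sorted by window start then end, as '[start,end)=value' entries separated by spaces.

[0,6)=1 [6,12)=1 [12,18)=1 [18,24)=2 [24,30)=5

i=0 t=1 v=4: → [0,6); WM=−∞
i=1 t=6 v=5: → [6,12); WM=−∞
i=2 t=15 v=2: → [12,18); WM=−∞
i=3 t=18 v=2: → [18,24); WM=17; [0,6) fires=1 [6,12) fires=1
i=4 t=5 v=3: DROP (t<17-2); WM=17
i=5 t=24 v=1: → [24,30); WM=17
i=6 t=19 v=8: → [18,24); WM=17
i=7 t=4 v=2: DROP (t<17-2); WM=23; [12,18) fires=1
i=8 t=24 v=2: → [24,30); WM=23
i=9 t=27 v=1: → [24,30); WM=23
i=10 t=27 v=8: → [24,30); WM=23
i=11 t=28 v=5: → [24,30); WM=27; [18,24) fires=2
i=12 t=28 v=6: → [24,30); WM=27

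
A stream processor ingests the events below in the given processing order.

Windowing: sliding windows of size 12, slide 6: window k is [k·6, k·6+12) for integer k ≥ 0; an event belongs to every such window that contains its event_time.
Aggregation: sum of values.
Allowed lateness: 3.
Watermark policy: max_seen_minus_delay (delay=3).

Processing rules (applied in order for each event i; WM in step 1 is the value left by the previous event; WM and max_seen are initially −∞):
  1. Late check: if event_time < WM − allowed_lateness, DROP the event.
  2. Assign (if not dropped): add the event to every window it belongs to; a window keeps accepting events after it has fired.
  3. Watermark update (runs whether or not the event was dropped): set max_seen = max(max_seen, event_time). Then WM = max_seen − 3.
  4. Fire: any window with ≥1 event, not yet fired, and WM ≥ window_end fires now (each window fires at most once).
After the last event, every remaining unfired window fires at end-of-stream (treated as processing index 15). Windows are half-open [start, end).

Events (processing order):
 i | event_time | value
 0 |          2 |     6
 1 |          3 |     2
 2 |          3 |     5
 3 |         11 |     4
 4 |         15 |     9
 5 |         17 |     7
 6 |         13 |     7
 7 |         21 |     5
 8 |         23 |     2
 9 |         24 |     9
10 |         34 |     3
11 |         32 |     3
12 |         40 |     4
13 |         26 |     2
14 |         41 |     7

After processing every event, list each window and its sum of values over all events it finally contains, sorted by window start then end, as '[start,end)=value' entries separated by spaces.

i=0 t=2 v=6: → [0,12); WM=-1
i=1 t=3 v=2: → [0,12); WM=0
i=2 t=3 v=5: → [0,12); WM=0
i=3 t=11 v=4: → [6,18),[0,12); WM=8
i=4 t=15 v=9: → [12,24),[6,18); WM=12; [0,12) fires=17
i=5 t=17 v=7: → [12,24),[6,18); WM=14
i=6 t=13 v=7: → [12,24),[6,18); WM=14
i=7 t=21 v=5: → [18,30),[12,24); WM=18; [6,18) fires=27
i=8 t=23 v=2: → [18,30),[12,24); WM=20
i=9 t=24 v=9: → [24,36),[18,30); WM=21
i=10 t=34 v=3: → [30,42),[24,36); WM=31; [12,24) fires=30 [18,30) fires=16
i=11 t=32 v=3: → [30,42),[24,36); WM=31
i=12 t=40 v=4: → [36,48),[30,42); WM=37; [24,36) fires=15
i=13 t=26 v=2: DROP (t<37-3); WM=37
i=14 t=41 v=7: → [36,48),[30,42); WM=38

[0,12)=17 [6,18)=27 [12,24)=30 [18,30)=16 [24,36)=15 [30,42)=17 [36,48)=11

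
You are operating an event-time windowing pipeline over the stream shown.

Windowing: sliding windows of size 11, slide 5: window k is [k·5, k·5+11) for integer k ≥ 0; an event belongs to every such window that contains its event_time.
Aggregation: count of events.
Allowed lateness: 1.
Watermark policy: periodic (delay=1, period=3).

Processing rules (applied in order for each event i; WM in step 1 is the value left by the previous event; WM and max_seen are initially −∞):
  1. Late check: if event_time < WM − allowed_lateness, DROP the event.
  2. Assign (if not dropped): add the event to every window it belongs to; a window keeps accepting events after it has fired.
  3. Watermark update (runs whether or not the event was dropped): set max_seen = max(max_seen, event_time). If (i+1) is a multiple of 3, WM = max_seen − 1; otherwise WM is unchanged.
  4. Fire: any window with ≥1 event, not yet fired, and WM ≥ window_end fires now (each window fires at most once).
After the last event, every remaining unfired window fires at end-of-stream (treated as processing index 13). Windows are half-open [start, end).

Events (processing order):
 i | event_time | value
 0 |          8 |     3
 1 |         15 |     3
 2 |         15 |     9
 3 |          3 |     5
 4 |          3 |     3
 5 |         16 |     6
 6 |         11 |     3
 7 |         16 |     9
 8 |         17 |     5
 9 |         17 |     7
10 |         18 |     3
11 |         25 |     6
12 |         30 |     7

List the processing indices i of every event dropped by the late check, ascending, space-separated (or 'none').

i=0 t=8 v=3: → [5,16),[0,11); WM=−∞
i=1 t=15 v=3: → [15,26),[10,21),[5,16); WM=−∞
i=2 t=15 v=9: → [15,26),[10,21),[5,16); WM=14; [0,11) fires=1
i=3 t=3 v=5: DROP (t<14-1); WM=14
i=4 t=3 v=3: DROP (t<14-1); WM=14
i=5 t=16 v=6: → [15,26),[10,21); WM=15
i=6 t=11 v=3: DROP (t<15-1); WM=15
i=7 t=16 v=9: → [15,26),[10,21); WM=15
i=8 t=17 v=5: → [15,26),[10,21); WM=16; [5,16) fires=3
i=9 t=17 v=7: → [15,26),[10,21); WM=16
i=10 t=18 v=3: → [15,26),[10,21); WM=16
i=11 t=25 v=6: → [25,36),[20,31),[15,26); WM=24; [10,21) fires=7
i=12 t=30 v=7: → [30,41),[25,36),[20,31); WM=24

3 4 6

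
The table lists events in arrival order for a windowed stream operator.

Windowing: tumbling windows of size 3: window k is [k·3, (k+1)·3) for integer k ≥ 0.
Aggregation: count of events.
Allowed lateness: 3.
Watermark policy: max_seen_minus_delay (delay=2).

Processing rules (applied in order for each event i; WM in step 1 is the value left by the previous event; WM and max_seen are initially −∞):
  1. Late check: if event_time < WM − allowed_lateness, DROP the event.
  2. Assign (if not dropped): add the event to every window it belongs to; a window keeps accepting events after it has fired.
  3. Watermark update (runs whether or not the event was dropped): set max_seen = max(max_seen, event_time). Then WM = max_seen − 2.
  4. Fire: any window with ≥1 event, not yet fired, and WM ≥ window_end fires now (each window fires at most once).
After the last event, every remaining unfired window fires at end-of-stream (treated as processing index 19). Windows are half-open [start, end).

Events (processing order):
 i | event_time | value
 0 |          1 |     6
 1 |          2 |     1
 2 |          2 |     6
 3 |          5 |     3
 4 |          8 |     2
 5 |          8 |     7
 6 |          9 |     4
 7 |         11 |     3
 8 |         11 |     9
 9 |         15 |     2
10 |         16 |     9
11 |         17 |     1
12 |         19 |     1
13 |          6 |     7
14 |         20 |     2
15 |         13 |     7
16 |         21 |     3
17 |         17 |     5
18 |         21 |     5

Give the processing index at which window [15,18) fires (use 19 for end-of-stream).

14

i=0 t=1 v=6: → [0,3); WM=-1
i=1 t=2 v=1: → [0,3); WM=0
i=2 t=2 v=6: → [0,3); WM=0
i=3 t=5 v=3: → [3,6); WM=3; [0,3) fires=3
i=4 t=8 v=2: → [6,9); WM=6; [3,6) fires=1
i=5 t=8 v=7: → [6,9); WM=6
i=6 t=9 v=4: → [9,12); WM=7
i=7 t=11 v=3: → [9,12); WM=9; [6,9) fires=2
i=8 t=11 v=9: → [9,12); WM=9
i=9 t=15 v=2: → [15,18); WM=13; [9,12) fires=3
i=10 t=16 v=9: → [15,18); WM=14
i=11 t=17 v=1: → [15,18); WM=15
i=12 t=19 v=1: → [18,21); WM=17
i=13 t=6 v=7: DROP (t<17-3); WM=17
i=14 t=20 v=2: → [18,21); WM=18; [15,18) fires=3
i=15 t=13 v=7: DROP (t<18-3); WM=18
i=16 t=21 v=3: → [21,24); WM=19
i=17 t=17 v=5: → [15,18); WM=19
i=18 t=21 v=5: → [21,24); WM=19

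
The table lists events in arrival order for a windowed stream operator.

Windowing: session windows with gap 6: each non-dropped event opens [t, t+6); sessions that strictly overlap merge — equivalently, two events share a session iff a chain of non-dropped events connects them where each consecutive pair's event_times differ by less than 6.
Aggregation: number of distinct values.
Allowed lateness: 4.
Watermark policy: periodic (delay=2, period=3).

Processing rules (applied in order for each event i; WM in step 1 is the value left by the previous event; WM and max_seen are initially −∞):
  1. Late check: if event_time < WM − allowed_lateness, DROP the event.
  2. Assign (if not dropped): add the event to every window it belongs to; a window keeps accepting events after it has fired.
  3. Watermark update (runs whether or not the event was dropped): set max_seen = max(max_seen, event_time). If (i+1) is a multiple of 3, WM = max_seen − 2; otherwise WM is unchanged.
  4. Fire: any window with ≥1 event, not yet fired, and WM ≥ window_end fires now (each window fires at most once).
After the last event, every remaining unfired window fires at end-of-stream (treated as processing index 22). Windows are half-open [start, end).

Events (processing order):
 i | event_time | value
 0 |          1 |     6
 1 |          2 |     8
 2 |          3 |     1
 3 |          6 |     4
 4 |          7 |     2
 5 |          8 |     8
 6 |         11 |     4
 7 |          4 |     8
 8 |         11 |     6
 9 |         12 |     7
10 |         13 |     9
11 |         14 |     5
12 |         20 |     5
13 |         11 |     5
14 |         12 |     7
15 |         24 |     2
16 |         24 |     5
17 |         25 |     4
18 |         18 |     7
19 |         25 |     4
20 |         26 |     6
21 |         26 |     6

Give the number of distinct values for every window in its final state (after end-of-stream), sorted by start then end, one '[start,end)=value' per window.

[1,20)=8 [20,32)=4

i=0 t=1 v=6: → [1,7); WM=−∞
i=1 t=2 v=8: → [1,8); WM=−∞
i=2 t=3 v=1: → [1,9); WM=1
i=3 t=6 v=4: → [1,12); WM=1
i=4 t=7 v=2: → [1,13); WM=1
i=5 t=8 v=8: → [1,14); WM=6
i=6 t=11 v=4: → [1,17); WM=6
i=7 t=4 v=8: → [1,17); WM=6
i=8 t=11 v=6: → [1,17); WM=9
i=9 t=12 v=7: → [1,18); WM=9
i=10 t=13 v=9: → [1,19); WM=9
i=11 t=14 v=5: → [1,20); WM=12
i=12 t=20 v=5: → [20,26); WM=12
i=13 t=11 v=5: → [1,20); WM=12
i=14 t=12 v=7: → [1,20); WM=18
i=15 t=24 v=2: → [20,30); WM=18
i=16 t=24 v=5: → [20,30); WM=18
i=17 t=25 v=4: → [20,31); WM=23
i=18 t=18 v=7: DROP (t<23-4); WM=23
i=19 t=25 v=4: → [20,31); WM=23
i=20 t=26 v=6: → [20,32); WM=24
i=21 t=26 v=6: → [20,32); WM=24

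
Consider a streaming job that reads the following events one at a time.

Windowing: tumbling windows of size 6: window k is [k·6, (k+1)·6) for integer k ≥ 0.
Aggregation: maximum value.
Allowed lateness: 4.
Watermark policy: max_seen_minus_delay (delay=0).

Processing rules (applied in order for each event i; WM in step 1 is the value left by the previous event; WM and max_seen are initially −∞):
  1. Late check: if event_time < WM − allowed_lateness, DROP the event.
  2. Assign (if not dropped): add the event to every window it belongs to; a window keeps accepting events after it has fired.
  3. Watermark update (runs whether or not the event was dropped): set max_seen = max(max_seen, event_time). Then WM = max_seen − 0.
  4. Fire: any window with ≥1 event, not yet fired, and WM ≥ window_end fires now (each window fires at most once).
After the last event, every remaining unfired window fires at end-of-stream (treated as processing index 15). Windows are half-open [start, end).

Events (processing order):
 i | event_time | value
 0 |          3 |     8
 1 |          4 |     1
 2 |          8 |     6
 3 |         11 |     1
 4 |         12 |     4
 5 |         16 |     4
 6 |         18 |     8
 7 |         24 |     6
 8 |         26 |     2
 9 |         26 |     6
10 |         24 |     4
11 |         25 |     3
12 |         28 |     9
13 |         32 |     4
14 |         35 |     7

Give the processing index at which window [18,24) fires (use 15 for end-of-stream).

7

i=0 t=3 v=8: → [0,6); WM=3
i=1 t=4 v=1: → [0,6); WM=4
i=2 t=8 v=6: → [6,12); WM=8; [0,6) fires=8
i=3 t=11 v=1: → [6,12); WM=11
i=4 t=12 v=4: → [12,18); WM=12; [6,12) fires=6
i=5 t=16 v=4: → [12,18); WM=16
i=6 t=18 v=8: → [18,24); WM=18; [12,18) fires=4
i=7 t=24 v=6: → [24,30); WM=24; [18,24) fires=8
i=8 t=26 v=2: → [24,30); WM=26
i=9 t=26 v=6: → [24,30); WM=26
i=10 t=24 v=4: → [24,30); WM=26
i=11 t=25 v=3: → [24,30); WM=26
i=12 t=28 v=9: → [24,30); WM=28
i=13 t=32 v=4: → [30,36); WM=32; [24,30) fires=9
i=14 t=35 v=7: → [30,36); WM=35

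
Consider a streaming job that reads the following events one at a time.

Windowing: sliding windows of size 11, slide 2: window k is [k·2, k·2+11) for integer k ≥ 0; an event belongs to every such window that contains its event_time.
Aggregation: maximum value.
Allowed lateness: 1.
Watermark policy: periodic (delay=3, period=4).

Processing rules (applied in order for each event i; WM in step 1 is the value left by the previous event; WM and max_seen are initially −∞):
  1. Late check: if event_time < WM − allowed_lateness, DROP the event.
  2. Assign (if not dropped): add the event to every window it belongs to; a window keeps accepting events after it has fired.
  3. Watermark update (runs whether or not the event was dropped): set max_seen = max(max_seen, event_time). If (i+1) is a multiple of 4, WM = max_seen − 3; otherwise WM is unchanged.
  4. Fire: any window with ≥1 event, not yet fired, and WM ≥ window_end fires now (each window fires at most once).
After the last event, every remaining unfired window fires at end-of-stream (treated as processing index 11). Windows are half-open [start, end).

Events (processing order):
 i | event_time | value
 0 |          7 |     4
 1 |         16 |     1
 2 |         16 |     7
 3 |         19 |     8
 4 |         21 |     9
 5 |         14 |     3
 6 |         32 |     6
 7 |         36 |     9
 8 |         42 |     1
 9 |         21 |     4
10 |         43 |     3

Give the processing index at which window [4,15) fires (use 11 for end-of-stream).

i=0 t=7 v=4: → [6,17),[4,15),[2,13),[0,11); WM=−∞
i=1 t=16 v=1: → [16,27),[14,25),[12,23),[10,21),[8,19),[6,17); WM=−∞
i=2 t=16 v=7: → [16,27),[14,25),[12,23),[10,21),[8,19),[6,17); WM=−∞
i=3 t=19 v=8: → [18,29),[16,27),[14,25),[12,23),[10,21); WM=16; [0,11) fires=4 [2,13) fires=4 [4,15) fires=4
i=4 t=21 v=9: → [20,31),[18,29),[16,27),[14,25),[12,23); WM=16
i=5 t=14 v=3: DROP (t<16-1); WM=16
i=6 t=32 v=6: → [32,43),[30,41),[28,39),[26,37),[24,35),[22,33); WM=16
i=7 t=36 v=9: → [36,47),[34,45),[32,43),[30,41),[28,39),[26,37); WM=33; [6,17) fires=7 [8,19) fires=7 [10,21) fires=8 [12,23) fires=9 [14,25) fires=9 [16,27) fires=9 [18,29) fires=9 [20,31) fires=9 [22,33) fires=6
i=8 t=42 v=1: → [42,53),[40,51),[38,49),[36,47),[34,45),[32,43); WM=33
i=9 t=21 v=4: DROP (t<33-1); WM=33
i=10 t=43 v=3: → [42,53),[40,51),[38,49),[36,47),[34,45); WM=33

3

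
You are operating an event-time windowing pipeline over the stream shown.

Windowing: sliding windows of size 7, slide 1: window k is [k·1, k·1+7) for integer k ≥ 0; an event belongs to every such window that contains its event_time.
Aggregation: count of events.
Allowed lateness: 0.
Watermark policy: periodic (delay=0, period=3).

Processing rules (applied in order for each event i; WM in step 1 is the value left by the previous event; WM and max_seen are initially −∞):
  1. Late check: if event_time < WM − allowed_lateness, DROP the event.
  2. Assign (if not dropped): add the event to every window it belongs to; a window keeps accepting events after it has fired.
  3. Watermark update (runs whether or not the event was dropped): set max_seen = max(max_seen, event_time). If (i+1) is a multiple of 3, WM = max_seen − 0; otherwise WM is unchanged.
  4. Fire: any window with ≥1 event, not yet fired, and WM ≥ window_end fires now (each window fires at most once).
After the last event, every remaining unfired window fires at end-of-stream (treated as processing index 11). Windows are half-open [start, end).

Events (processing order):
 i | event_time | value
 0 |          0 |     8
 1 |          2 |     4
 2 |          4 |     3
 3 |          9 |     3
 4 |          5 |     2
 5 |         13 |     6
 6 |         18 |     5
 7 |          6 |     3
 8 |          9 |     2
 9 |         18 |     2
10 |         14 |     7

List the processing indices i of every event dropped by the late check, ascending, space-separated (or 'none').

i=0 t=0 v=8: → [0,7); WM=−∞
i=1 t=2 v=4: → [2,9),[1,8),[0,7); WM=−∞
i=2 t=4 v=3: → [4,11),[3,10),[2,9),[1,8),[0,7); WM=4
i=3 t=9 v=3: → [9,16),[8,15),[7,14),[6,13),[5,12),[4,11),[3,10); WM=4
i=4 t=5 v=2: → [5,12),[4,11),[3,10),[2,9),[1,8),[0,7); WM=4
i=5 t=13 v=6: → [13,20),[12,19),[11,18),[10,17),[9,16),[8,15),[7,14); WM=13; [0,7) fires=4 [1,8) fires=3 [2,9) fires=3 [3,10) fires=3 [4,11) fires=3 [5,12) fires=2 [6,13) fires=1
i=6 t=18 v=5: → [18,25),[17,24),[16,23),[15,22),[14,21),[13,20),[12,19); WM=13
i=7 t=6 v=3: DROP (t<13-0); WM=13
i=8 t=9 v=2: DROP (t<13-0); WM=18; [7,14) fires=2 [8,15) fires=2 [9,16) fires=2 [10,17) fires=1 [11,18) fires=1
i=9 t=18 v=2: → [18,25),[17,24),[16,23),[15,22),[14,21),[13,20),[12,19); WM=18
i=10 t=14 v=7: DROP (t<18-0); WM=18

7 8 10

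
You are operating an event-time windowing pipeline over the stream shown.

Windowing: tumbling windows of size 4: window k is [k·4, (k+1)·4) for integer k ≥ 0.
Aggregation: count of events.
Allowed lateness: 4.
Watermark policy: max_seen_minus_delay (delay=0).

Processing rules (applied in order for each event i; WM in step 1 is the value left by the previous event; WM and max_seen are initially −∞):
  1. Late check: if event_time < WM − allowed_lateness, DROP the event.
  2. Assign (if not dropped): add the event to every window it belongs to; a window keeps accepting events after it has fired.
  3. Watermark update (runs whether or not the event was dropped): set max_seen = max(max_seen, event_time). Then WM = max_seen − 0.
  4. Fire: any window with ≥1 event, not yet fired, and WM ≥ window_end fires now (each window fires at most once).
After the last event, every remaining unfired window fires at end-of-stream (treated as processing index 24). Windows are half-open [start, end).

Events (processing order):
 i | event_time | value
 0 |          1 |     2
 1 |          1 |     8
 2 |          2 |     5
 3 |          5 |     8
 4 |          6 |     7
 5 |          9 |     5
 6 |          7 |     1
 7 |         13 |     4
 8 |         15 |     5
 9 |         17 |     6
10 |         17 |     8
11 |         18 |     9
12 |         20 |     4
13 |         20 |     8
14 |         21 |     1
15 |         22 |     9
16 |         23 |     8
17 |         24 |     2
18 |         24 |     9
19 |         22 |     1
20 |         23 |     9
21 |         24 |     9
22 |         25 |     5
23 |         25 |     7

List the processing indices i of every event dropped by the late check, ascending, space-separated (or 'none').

i=0 t=1 v=2: → [0,4); WM=1
i=1 t=1 v=8: → [0,4); WM=1
i=2 t=2 v=5: → [0,4); WM=2
i=3 t=5 v=8: → [4,8); WM=5; [0,4) fires=3
i=4 t=6 v=7: → [4,8); WM=6
i=5 t=9 v=5: → [8,12); WM=9; [4,8) fires=2
i=6 t=7 v=1: → [4,8); WM=9
i=7 t=13 v=4: → [12,16); WM=13; [8,12) fires=1
i=8 t=15 v=5: → [12,16); WM=15
i=9 t=17 v=6: → [16,20); WM=17; [12,16) fires=2
i=10 t=17 v=8: → [16,20); WM=17
i=11 t=18 v=9: → [16,20); WM=18
i=12 t=20 v=4: → [20,24); WM=20; [16,20) fires=3
i=13 t=20 v=8: → [20,24); WM=20
i=14 t=21 v=1: → [20,24); WM=21
i=15 t=22 v=9: → [20,24); WM=22
i=16 t=23 v=8: → [20,24); WM=23
i=17 t=24 v=2: → [24,28); WM=24; [20,24) fires=5
i=18 t=24 v=9: → [24,28); WM=24
i=19 t=22 v=1: → [20,24); WM=24
i=20 t=23 v=9: → [20,24); WM=24
i=21 t=24 v=9: → [24,28); WM=24
i=22 t=25 v=5: → [24,28); WM=25
i=23 t=25 v=7: → [24,28); WM=25

none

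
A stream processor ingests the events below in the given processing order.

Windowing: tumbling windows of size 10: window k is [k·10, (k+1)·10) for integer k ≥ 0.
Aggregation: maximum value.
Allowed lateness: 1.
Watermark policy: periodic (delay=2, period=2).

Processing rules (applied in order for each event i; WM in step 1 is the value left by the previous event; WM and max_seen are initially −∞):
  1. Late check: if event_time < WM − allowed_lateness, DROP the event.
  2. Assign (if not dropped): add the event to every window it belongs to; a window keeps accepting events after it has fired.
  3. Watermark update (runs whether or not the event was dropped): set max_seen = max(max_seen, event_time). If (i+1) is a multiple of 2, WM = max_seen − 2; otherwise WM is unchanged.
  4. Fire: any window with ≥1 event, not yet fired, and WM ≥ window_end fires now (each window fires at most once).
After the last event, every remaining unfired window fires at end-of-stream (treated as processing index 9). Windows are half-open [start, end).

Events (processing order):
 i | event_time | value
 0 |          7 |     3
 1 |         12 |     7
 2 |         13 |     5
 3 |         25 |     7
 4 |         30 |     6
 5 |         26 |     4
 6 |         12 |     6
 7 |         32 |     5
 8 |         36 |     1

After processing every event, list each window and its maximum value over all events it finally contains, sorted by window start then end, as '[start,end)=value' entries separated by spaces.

i=0 t=7 v=3: → [0,10); WM=−∞
i=1 t=12 v=7: → [10,20); WM=10; [0,10) fires=3
i=2 t=13 v=5: → [10,20); WM=10
i=3 t=25 v=7: → [20,30); WM=23; [10,20) fires=7
i=4 t=30 v=6: → [30,40); WM=23
i=5 t=26 v=4: → [20,30); WM=28
i=6 t=12 v=6: DROP (t<28-1); WM=28
i=7 t=32 v=5: → [30,40); WM=30; [20,30) fires=7
i=8 t=36 v=1: → [30,40); WM=30

[0,10)=3 [10,20)=7 [20,30)=7 [30,40)=6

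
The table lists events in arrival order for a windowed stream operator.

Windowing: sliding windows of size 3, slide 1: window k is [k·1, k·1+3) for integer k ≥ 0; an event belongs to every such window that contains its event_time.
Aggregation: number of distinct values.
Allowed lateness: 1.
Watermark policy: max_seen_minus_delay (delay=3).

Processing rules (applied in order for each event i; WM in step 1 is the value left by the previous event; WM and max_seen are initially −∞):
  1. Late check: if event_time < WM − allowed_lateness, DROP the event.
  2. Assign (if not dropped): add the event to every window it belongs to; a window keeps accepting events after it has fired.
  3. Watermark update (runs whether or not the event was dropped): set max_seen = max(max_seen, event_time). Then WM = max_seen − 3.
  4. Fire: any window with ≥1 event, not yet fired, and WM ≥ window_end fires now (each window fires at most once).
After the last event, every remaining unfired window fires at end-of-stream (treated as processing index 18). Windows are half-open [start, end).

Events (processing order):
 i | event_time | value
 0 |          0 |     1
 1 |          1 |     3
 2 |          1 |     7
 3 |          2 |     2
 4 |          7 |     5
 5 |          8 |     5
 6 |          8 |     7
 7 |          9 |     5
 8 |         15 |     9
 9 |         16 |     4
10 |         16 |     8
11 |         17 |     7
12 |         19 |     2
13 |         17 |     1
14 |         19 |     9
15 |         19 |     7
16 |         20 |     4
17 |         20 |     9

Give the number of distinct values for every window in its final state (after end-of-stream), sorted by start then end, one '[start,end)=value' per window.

i=0 t=0 v=1: → [0,3); WM=-3
i=1 t=1 v=3: → [1,4),[0,3); WM=-2
i=2 t=1 v=7: → [1,4),[0,3); WM=-2
i=3 t=2 v=2: → [2,5),[1,4),[0,3); WM=-1
i=4 t=7 v=5: → [7,10),[6,9),[5,8); WM=4; [0,3) fires=4 [1,4) fires=3
i=5 t=8 v=5: → [8,11),[7,10),[6,9); WM=5; [2,5) fires=1
i=6 t=8 v=7: → [8,11),[7,10),[6,9); WM=5
i=7 t=9 v=5: → [9,12),[8,11),[7,10); WM=6
i=8 t=15 v=9: → [15,18),[14,17),[13,16); WM=12; [5,8) fires=1 [6,9) fires=2 [7,10) fires=2 [8,11) fires=2 [9,12) fires=1
i=9 t=16 v=4: → [16,19),[15,18),[14,17); WM=13
i=10 t=16 v=8: → [16,19),[15,18),[14,17); WM=13
i=11 t=17 v=7: → [17,20),[16,19),[15,18); WM=14
i=12 t=19 v=2: → [19,22),[18,21),[17,20); WM=16; [13,16) fires=1
i=13 t=17 v=1: → [17,20),[16,19),[15,18); WM=16
i=14 t=19 v=9: → [19,22),[18,21),[17,20); WM=16
i=15 t=19 v=7: → [19,22),[18,21),[17,20); WM=16
i=16 t=20 v=4: → [20,23),[19,22),[18,21); WM=17; [14,17) fires=3
i=17 t=20 v=9: → [20,23),[19,22),[18,21); WM=17

[0,3)=4 [1,4)=3 [2,5)=1 [5,8)=1 [6,9)=2 [7,10)=2 [8,11)=2 [9,12)=1 [13,16)=1 [14,17)=3 [15,18)=5 [16,19)=4 [17,20)=4 [18,21)=4 [19,22)=4 [20,23)=2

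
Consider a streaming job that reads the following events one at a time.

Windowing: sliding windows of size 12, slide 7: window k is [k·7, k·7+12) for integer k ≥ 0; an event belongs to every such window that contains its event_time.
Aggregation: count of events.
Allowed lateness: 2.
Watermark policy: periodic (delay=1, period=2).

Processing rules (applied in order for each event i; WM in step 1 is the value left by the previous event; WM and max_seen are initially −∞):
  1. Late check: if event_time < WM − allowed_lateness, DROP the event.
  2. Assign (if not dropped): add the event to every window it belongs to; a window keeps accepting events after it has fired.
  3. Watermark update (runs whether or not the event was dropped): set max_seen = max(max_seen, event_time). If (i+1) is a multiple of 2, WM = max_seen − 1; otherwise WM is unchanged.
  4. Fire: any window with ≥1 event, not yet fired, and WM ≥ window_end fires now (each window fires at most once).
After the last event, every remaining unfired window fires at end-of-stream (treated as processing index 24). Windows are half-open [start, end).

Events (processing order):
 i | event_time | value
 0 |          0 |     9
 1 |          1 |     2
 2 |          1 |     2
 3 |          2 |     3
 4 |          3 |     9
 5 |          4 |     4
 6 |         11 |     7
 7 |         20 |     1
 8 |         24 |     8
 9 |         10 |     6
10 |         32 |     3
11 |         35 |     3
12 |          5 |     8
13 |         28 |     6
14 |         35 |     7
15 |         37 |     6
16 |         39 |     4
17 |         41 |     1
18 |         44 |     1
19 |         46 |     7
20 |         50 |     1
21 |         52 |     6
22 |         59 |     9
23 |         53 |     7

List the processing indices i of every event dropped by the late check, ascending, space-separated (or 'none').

i=0 t=0 v=9: → [0,12); WM=−∞
i=1 t=1 v=2: → [0,12); WM=0
i=2 t=1 v=2: → [0,12); WM=0
i=3 t=2 v=3: → [0,12); WM=1
i=4 t=3 v=9: → [0,12); WM=1
i=5 t=4 v=4: → [0,12); WM=3
i=6 t=11 v=7: → [7,19),[0,12); WM=3
i=7 t=20 v=1: → [14,26); WM=19; [0,12) fires=7 [7,19) fires=1
i=8 t=24 v=8: → [21,33),[14,26); WM=19
i=9 t=10 v=6: DROP (t<19-2); WM=23
i=10 t=32 v=3: → [28,40),[21,33); WM=23
i=11 t=35 v=3: → [35,47),[28,40); WM=34; [14,26) fires=2 [21,33) fires=2
i=12 t=5 v=8: DROP (t<34-2); WM=34
i=13 t=28 v=6: DROP (t<34-2); WM=34
i=14 t=35 v=7: → [35,47),[28,40); WM=34
i=15 t=37 v=6: → [35,47),[28,40); WM=36
i=16 t=39 v=4: → [35,47),[28,40); WM=36
i=17 t=41 v=1: → [35,47); WM=40; [28,40) fires=5
i=18 t=44 v=1: → [42,54),[35,47); WM=40
i=19 t=46 v=7: → [42,54),[35,47); WM=45
i=20 t=50 v=1: → [49,61),[42,54); WM=45
i=21 t=52 v=6: → [49,61),[42,54); WM=51; [35,47) fires=7
i=22 t=59 v=9: → [56,68),[49,61); WM=51
i=23 t=53 v=7: → [49,61),[42,54); WM=58; [42,54) fires=5

9 12 13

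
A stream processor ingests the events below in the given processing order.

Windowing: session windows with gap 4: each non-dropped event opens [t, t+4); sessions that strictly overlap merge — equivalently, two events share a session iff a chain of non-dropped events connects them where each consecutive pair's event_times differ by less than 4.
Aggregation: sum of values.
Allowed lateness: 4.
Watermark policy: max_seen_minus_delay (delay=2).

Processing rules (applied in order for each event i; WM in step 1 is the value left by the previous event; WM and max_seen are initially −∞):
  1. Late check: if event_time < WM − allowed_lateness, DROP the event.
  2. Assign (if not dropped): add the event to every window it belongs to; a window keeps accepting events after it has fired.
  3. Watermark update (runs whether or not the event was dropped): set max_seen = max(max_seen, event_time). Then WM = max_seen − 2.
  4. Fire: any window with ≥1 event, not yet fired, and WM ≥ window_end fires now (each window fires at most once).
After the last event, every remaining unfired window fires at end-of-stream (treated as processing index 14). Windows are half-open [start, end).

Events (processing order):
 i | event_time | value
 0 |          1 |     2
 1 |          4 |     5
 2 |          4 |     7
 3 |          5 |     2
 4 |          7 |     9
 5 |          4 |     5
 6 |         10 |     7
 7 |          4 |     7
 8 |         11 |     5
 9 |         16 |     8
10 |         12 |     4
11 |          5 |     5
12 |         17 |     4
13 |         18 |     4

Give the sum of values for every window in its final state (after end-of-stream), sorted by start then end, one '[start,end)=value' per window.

[1,16)=53 [16,22)=16

i=0 t=1 v=2: → [1,5); WM=-1
i=1 t=4 v=5: → [1,8); WM=2
i=2 t=4 v=7: → [1,8); WM=2
i=3 t=5 v=2: → [1,9); WM=3
i=4 t=7 v=9: → [1,11); WM=5
i=5 t=4 v=5: → [1,11); WM=5
i=6 t=10 v=7: → [1,14); WM=8
i=7 t=4 v=7: → [1,14); WM=8
i=8 t=11 v=5: → [1,15); WM=9
i=9 t=16 v=8: → [16,20); WM=14
i=10 t=12 v=4: → [1,16); WM=14
i=11 t=5 v=5: DROP (t<14-4); WM=14
i=12 t=17 v=4: → [16,21); WM=15
i=13 t=18 v=4: → [16,22); WM=16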